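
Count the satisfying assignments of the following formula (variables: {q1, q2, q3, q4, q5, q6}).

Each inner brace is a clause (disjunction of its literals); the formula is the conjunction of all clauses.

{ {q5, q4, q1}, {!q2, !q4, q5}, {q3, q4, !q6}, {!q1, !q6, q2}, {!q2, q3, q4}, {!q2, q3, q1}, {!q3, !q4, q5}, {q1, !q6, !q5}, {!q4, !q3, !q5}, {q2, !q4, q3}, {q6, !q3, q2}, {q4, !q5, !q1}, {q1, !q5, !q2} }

6

There are 2^6 = 64 truth assignments over (q1, q2, q3, q4, q5, q6).
Split on q2. With q2 = true, the clauses containing q2 are satisfied and !q2 drops from the rest; 4 of the 2^5 = 32 assignments to the other variables satisfy what remains.
With q2 = false, by the same count on the reduced clause set, 2 assignments work.
(One model: q1=F, q2=F, q3=F, q4=F, q5=T, q6=F.)
Total: 4 + 2 = 6.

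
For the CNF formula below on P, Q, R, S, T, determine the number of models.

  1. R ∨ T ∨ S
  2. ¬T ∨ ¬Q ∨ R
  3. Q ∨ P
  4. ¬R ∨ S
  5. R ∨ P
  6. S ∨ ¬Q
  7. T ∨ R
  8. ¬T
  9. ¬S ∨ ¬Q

1

There are 2^5 = 32 truth assignments over (P, Q, R, S, T).
Split on S. With S = True, the clauses containing S are satisfied and ¬S drops from the rest; 1 of the 2^4 = 16 assignments to the other variables satisfy what remains.
With S = False, by the same count on the reduced clause set, 0 assignments work.
(One model: P=T, Q=F, R=T, S=T, T=F.)
Total: 1 + 0 = 1.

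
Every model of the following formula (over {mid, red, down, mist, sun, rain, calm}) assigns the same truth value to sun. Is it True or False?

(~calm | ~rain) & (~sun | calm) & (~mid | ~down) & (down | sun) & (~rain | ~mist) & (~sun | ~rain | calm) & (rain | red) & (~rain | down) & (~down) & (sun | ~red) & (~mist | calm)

True

Suppose sun = 0.
Unit clause (down) forces down = 1.
That conflicts with the unit clause (~down).
So every satisfying assignment has sun = True.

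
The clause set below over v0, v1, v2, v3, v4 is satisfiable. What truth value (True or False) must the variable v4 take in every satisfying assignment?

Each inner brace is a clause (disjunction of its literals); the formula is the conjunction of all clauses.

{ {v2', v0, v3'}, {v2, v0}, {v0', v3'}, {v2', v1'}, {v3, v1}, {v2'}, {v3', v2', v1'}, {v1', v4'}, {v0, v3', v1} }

Suppose v4 = 1.
(v2') alone gives v2 = 0.
(v0) alone gives v0 = 1.
(v3') alone gives v3 = 0.
(v1) alone gives v1 = 1.
But (v1') is also a unit clause — contradiction.
So every satisfying assignment has v4 = False.

False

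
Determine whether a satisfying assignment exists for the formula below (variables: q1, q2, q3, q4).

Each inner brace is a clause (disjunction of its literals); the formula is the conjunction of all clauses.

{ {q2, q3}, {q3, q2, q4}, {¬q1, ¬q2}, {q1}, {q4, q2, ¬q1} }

The clause (q1) is unit, so q1 = True.
The clause (¬q2) is unit, so q2 = False.
The clause (q3) is unit, so q3 = True.
The clause (q4) is unit, so q4 = True.
Every clause now holds.
A satisfying assignment: q1 ↦ True; q2 ↦ False; q3 ↦ True; q4 ↦ True.

Yes, satisfiable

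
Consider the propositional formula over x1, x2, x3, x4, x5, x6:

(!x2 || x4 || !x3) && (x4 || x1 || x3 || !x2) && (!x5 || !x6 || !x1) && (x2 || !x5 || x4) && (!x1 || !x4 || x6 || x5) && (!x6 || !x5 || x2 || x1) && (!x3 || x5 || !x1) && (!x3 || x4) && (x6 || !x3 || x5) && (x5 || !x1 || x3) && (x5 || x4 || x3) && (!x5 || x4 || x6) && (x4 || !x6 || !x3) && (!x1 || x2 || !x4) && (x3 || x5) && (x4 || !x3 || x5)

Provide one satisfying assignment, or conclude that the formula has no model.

x1: true; x2: true; x3: false; x4: true; x5: true; x6: false

Branch on x3: set x3 = false.
From the singleton clause (x5), x5 = true.
Branch on x6: set x6 = false.
From the singleton clause (x4), x4 = true.
Branch on x1: set x1 = true.
From the singleton clause (x2), x2 = true.
Every clause now holds.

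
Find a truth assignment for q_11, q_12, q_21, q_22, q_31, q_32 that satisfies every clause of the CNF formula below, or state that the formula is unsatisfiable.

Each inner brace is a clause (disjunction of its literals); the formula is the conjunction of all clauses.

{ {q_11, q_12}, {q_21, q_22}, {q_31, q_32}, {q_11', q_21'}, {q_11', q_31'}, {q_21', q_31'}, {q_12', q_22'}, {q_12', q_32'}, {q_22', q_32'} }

Try q_11 = 1.
(q_21') alone gives q_21 = 0.
(q_22) alone gives q_22 = 1.
(q_31') alone gives q_31 = 0.
(q_32) alone gives q_32 = 1.
But (q_32') is also a unit clause — contradiction.
That branch fails; take q_11 = 0 instead.
(q_12) alone gives q_12 = 1.
(q_22') alone gives q_22 = 0.
(q_21) alone gives q_21 = 1.
(q_31') alone gives q_31 = 0.
(q_32) alone gives q_32 = 1.
But (q_32') is also a unit clause — contradiction.
Either choice for q_11 ends in contradiction.

UNSATISFIABLE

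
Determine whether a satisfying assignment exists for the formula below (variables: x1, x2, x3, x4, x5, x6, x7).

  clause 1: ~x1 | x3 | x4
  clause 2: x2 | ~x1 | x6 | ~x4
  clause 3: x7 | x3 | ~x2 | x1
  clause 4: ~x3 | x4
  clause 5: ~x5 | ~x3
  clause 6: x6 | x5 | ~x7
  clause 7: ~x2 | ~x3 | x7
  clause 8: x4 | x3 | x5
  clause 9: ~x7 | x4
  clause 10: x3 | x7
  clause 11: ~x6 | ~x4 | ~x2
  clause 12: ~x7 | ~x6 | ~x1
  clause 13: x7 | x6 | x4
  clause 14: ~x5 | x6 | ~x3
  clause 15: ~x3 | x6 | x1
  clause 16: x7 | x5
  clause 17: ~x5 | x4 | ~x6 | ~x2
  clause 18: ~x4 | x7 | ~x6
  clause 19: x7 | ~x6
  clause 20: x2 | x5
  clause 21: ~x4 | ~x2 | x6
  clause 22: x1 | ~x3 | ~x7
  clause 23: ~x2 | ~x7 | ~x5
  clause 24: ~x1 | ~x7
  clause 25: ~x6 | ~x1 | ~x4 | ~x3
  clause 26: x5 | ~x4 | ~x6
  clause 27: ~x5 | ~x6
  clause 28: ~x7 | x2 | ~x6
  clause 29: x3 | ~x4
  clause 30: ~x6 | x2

Branch on x3: set x3 = 0.
(x7) alone gives x7 = 1.
(x4) alone gives x4 = 1.
That conflicts with the unit clause (~x4).
Undo x3 and try x3 = 1.
(x4) alone gives x4 = 1.
(~x5) alone gives x5 = 0.
(x7) alone gives x7 = 1.
(x6) alone gives x6 = 1.
That conflicts with the unit clause (~x6).
Both values of x3 lead to a conflict.
No assignment satisfies every clause.

No, unsatisfiable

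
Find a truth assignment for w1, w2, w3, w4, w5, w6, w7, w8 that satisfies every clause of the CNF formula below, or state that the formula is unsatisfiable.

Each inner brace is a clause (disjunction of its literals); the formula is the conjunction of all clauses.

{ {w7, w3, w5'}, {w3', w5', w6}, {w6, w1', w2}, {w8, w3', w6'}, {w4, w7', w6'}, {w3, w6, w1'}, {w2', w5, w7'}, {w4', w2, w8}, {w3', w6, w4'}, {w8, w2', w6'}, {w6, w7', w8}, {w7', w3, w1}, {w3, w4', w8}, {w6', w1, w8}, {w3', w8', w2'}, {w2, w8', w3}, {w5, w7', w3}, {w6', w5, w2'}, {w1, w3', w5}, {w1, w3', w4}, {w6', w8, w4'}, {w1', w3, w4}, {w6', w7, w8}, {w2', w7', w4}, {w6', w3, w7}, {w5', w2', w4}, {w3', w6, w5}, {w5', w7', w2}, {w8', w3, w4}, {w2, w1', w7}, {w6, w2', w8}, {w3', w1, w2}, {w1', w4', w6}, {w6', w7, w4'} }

Case w7 = 0:
Case w3 = 0:
(w5') alone gives w5 = 0.
(w6') alone gives w6 = 0.
(w1') alone gives w1 = 0.
Case w4 = 0:
(w8') alone gives w8 = 0.
(w2') alone gives w2 = 0.
Every clause now holds.

w1=0; w2=0; w3=0; w4=0; w5=0; w6=0; w7=0; w8=0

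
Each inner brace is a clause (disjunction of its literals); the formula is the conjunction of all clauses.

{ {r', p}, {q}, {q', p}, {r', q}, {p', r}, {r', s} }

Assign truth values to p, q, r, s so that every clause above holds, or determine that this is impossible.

From the singleton clause (q), q = 1.
From the singleton clause (p), p = 1.
From the singleton clause (r), r = 1.
From the singleton clause (s), s = 1.
Every clause now holds.

p: 1, q: 1, r: 1, s: 1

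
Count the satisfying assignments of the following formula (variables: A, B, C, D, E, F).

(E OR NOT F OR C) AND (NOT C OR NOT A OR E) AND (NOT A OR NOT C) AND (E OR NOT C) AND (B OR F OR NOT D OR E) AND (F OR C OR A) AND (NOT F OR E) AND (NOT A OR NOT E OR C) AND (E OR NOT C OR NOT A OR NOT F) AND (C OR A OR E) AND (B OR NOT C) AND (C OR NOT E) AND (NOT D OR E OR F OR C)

There are 2^6 = 64 truth assignments over (A, B, C, D, E, F).
Split on C. With C = true, the clauses containing C are satisfied and NOT C drops from the rest; 4 of the 2^5 = 32 assignments to the other variables satisfy what remains.
With C = false, by the same count on the reduced clause set, 2 assignments work.
(One model: A=F, B=T, C=T, D=F, E=T, F=F.)
Total: 4 + 2 = 6.

6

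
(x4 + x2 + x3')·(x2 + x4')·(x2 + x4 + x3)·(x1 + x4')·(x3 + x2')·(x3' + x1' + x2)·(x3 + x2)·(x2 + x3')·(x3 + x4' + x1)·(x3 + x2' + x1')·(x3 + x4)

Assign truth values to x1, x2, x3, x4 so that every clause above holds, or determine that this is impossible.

x1 ↦ 1, x2 ↦ 1, x3 ↦ 1, x4 ↦ 0

Branch on x2: set x2 = 1.
(x3) alone gives x3 = 1.
Branch on x1: set x1 = 1.
All clauses hold; x4 can take either value.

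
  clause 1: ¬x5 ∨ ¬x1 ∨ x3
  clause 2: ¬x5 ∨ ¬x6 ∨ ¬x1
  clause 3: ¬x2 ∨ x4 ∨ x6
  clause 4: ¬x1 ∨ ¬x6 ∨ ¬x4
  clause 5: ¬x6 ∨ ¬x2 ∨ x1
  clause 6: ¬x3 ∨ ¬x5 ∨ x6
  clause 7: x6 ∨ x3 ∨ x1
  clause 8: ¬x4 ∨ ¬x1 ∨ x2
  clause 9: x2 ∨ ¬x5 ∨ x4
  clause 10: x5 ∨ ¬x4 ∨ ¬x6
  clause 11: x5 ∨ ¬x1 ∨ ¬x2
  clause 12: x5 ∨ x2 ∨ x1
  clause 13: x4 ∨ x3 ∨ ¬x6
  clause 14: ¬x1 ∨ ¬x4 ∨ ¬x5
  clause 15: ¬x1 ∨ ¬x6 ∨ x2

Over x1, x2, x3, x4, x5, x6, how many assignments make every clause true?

There are 2^6 = 64 truth assignments over (x1, x2, x3, x4, x5, x6).
Split on x4. With x4 = True, the clauses containing x4 are satisfied and ¬x4 drops from the rest; 3 of the 2^5 = 32 assignments to the other variables satisfy what remains.
With x4 = False, by the same count on the reduced clause set, 2 assignments work.
Total: 3 + 2 = 5.

5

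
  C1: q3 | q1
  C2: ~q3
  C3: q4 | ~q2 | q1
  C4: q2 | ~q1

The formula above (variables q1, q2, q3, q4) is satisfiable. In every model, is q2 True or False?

True

Suppose q2 = 0.
From the singleton clause (~q3), q3 = 0.
From the singleton clause (q1), q1 = 1.
Now (~q1) is unsatisfied and unit — conflict.
So every satisfying assignment has q2 = True.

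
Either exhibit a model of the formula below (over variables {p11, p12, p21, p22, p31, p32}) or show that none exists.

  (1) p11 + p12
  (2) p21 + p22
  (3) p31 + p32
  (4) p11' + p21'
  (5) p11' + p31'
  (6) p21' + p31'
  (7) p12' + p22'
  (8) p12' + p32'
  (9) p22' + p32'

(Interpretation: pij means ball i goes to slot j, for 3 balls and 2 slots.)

UNSATISFIABLE

Suppose p11 = 1.
The clause (p21') is unit, so p21 = 0.
The clause (p22) is unit, so p22 = 1.
The clause (p31') is unit, so p31 = 0.
The clause (p32) is unit, so p32 = 1.
Now (p32') is unsatisfied and unit — conflict.
Undo p11 and try p11 = 0.
The clause (p12) is unit, so p12 = 1.
The clause (p22') is unit, so p22 = 0.
The clause (p21) is unit, so p21 = 1.
The clause (p31') is unit, so p31 = 0.
The clause (p32) is unit, so p32 = 1.
Now (p32') is unsatisfied and unit — conflict.
Both values of p11 lead to a conflict.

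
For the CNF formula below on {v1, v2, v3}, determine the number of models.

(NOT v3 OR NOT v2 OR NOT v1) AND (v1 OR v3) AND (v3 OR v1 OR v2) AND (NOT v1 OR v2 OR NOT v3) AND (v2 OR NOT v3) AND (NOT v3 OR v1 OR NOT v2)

There are 2^3 = 8 truth assignments over (v1, v2, v3).
Check each against the 6 clauses (columns in the order v1, v2, v3):
  F F F  ✗ fails (v1 OR v3)
  F F T  ✗ fails (v2 OR NOT v3)
  F T F  ✗ fails (v1 OR v3)
  F T T  ✗ fails (NOT v3 OR v1 OR NOT v2)
  T F F  ✓ satisfies all
  T F T  ✗ fails (NOT v1 OR v2 OR NOT v3)
  T T F  ✓ satisfies all
  T T T  ✗ fails (NOT v3 OR NOT v2 OR NOT v1)
2 of the 8 rows are models.

2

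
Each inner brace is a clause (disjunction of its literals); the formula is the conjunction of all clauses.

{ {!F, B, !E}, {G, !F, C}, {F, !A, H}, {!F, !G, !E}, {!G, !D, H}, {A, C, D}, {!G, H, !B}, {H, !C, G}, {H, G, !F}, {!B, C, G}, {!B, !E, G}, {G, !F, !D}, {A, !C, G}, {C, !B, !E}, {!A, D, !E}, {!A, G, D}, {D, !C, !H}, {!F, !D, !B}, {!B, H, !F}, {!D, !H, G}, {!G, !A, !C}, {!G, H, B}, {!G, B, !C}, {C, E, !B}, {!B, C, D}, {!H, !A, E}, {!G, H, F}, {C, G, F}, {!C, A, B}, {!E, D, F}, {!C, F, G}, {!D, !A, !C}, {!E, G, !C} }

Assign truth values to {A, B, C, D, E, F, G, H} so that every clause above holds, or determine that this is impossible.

Case F = false:
Case A = false:
Case C = true:
From the singleton clause (G), G = true.
From the singleton clause (B), B = true.
From the singleton clause (H), H = true.
From the singleton clause (D), D = true.
All clauses hold; E can take either value.

A: false, B: true, C: true, D: true, E: false, F: false, G: true, H: true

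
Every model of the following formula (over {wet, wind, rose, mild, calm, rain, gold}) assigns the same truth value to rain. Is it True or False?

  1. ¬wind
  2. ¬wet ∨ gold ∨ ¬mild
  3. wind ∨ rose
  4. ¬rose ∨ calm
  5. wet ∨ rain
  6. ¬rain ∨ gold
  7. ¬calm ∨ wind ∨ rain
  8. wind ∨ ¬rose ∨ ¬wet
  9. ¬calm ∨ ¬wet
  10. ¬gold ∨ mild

Suppose rain = False.
The clause (¬wind) is unit, so wind = False.
The clause (rose) is unit, so rose = True.
The clause (calm) is unit, so calm = True.
But (¬calm) is also a unit clause — contradiction.
So every satisfying assignment has rain = True.

True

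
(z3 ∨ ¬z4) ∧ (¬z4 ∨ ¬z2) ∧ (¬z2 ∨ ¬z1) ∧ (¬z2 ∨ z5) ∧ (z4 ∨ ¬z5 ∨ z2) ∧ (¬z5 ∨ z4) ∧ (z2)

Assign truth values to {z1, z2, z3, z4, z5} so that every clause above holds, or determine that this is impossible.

UNSATISFIABLE

From the singleton clause (z2), z2 = True.
From the singleton clause (¬z4), z4 = False.
From the singleton clause (¬z1), z1 = False.
From the singleton clause (z5), z5 = True.
But (¬z5) is also a unit clause — contradiction.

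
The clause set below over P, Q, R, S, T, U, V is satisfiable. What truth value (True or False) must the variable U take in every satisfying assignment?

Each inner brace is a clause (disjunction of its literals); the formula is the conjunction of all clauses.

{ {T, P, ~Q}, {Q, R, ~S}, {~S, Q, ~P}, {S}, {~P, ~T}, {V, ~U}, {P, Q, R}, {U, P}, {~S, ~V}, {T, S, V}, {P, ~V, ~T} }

False

Suppose U = 1.
(S) alone gives S = 1.
(V) alone gives V = 1.
That conflicts with the unit clause (~V).
So every satisfying assignment has U = False.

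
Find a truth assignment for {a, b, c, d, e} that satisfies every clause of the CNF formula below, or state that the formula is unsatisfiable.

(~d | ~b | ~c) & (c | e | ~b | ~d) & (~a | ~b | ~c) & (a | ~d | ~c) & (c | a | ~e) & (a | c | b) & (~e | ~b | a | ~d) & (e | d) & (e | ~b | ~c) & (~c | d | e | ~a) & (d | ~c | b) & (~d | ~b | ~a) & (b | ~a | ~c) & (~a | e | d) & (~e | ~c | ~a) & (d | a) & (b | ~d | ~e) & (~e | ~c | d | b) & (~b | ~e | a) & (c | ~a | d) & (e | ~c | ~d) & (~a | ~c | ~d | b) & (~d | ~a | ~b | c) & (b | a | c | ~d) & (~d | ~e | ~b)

a ↦ 1, b ↦ 0, c ↦ 0, d ↦ 1, e ↦ 0

Try e = 0.
(d) alone gives d = 1.
(~c) alone gives c = 0.
(~b) alone gives b = 0.
(a) alone gives a = 1.
All clauses are satisfied.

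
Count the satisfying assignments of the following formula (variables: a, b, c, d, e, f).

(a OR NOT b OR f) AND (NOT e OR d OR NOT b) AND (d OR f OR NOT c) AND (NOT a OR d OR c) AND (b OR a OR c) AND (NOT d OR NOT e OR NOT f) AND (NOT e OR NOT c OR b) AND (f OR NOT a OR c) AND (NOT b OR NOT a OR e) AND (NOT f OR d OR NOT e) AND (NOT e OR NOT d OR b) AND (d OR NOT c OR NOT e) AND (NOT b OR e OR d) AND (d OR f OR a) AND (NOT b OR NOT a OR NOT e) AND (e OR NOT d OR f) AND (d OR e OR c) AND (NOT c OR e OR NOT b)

6

There are 2^6 = 64 truth assignments over (a, b, c, d, e, f).
Split on d. With d = true, the clauses containing d are satisfied and NOT d drops from the rest; 4 of the 2^5 = 32 assignments to the other variables satisfy what remains.
With d = false, by the same count on the reduced clause set, 2 assignments work.
Total: 4 + 2 = 6.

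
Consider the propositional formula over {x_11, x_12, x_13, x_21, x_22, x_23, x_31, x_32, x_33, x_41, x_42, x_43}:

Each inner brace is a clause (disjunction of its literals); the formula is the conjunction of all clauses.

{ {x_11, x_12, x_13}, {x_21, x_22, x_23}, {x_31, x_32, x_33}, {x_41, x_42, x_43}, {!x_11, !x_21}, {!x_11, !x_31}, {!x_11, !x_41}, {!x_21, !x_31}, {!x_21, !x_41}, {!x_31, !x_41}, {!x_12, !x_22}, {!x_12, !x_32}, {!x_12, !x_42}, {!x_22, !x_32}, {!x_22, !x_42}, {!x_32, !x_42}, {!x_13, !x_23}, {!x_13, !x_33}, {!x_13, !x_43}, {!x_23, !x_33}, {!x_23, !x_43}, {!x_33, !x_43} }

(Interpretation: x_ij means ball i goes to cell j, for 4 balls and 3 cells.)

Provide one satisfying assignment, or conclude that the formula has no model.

UNSATISFIABLE

Branch on x_11: set x_11 = false.
Branch on x_12: set x_12 = true.
From the singleton clause (!x_22), x_22 = false.
From the singleton clause (!x_32), x_32 = false.
From the singleton clause (!x_42), x_42 = false.
Branch on x_21: set x_21 = true.
From the singleton clause (!x_31), x_31 = false.
From the singleton clause (x_33), x_33 = true.
From the singleton clause (!x_41), x_41 = false.
From the singleton clause (x_43), x_43 = true.
Now (!x_43) is unsatisfied and unit — conflict.
So x_21 must be the other value — set x_21 = false.
From the singleton clause (x_23), x_23 = true.
From the singleton clause (!x_13), x_13 = false.
From the singleton clause (!x_33), x_33 = false.
From the singleton clause (x_31), x_31 = true.
From the singleton clause (!x_41), x_41 = false.
From the singleton clause (x_43), x_43 = true.
Now (!x_43) is unsatisfied and unit — conflict.
Either choice for x_21 ends in contradiction.
So x_12 must be the other value — set x_12 = false.
From the singleton clause (x_13), x_13 = true.
From the singleton clause (!x_23), x_23 = false.
From the singleton clause (!x_33), x_33 = false.
From the singleton clause (!x_43), x_43 = false.
Branch on x_21: set x_21 = true.
From the singleton clause (!x_31), x_31 = false.
From the singleton clause (x_32), x_32 = true.
From the singleton clause (!x_41), x_41 = false.
From the singleton clause (x_42), x_42 = true.
Now (!x_42) is unsatisfied and unit — conflict.
So x_21 must be the other value — set x_21 = false.
From the singleton clause (x_22), x_22 = true.
From the singleton clause (!x_32), x_32 = false.
From the singleton clause (x_31), x_31 = true.
From the singleton clause (!x_41), x_41 = false.
From the singleton clause (x_42), x_42 = true.
Now (!x_42) is unsatisfied and unit — conflict.
Either choice for x_21 ends in contradiction.
Either choice for x_12 ends in contradiction.
So x_11 must be the other value — set x_11 = true.
From the singleton clause (!x_21), x_21 = false.
From the singleton clause (!x_31), x_31 = false.
From the singleton clause (!x_41), x_41 = false.
Branch on x_22: set x_22 = true.
From the singleton clause (!x_12), x_12 = false.
From the singleton clause (!x_32), x_32 = false.
From the singleton clause (x_33), x_33 = true.
From the singleton clause (!x_42), x_42 = false.
From the singleton clause (x_43), x_43 = true.
Now (!x_43) is unsatisfied and unit — conflict.
So x_22 must be the other value — set x_22 = false.
From the singleton clause (x_23), x_23 = true.
From the singleton clause (!x_13), x_13 = false.
From the singleton clause (!x_33), x_33 = false.
From the singleton clause (x_32), x_32 = true.
From the singleton clause (!x_12), x_12 = false.
From the singleton clause (!x_42), x_42 = false.
From the singleton clause (x_43), x_43 = true.
Now (!x_43) is unsatisfied and unit — conflict.
Either choice for x_22 ends in contradiction.
Either choice for x_11 ends in contradiction.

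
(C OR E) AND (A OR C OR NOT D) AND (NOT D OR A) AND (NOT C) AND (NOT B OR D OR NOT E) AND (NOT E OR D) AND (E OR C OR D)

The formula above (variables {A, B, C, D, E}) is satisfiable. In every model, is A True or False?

True

Suppose A = false.
Unit clause (NOT D) forces D = false.
Unit clause (NOT C) forces C = false.
Unit clause (E) forces E = true.
Now (NOT E) is unsatisfied and unit — conflict.
So every satisfying assignment has A = True.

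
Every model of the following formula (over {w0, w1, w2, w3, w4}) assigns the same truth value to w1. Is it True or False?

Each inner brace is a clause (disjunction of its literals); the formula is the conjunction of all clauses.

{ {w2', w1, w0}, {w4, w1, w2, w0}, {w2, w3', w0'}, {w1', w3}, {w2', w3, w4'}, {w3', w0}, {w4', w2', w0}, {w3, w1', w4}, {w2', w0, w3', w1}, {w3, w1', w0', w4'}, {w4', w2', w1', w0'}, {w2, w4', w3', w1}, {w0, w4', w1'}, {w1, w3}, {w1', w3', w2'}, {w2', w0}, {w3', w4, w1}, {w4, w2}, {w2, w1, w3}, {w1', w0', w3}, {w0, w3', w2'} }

False

Suppose w1 = 1.
From the singleton clause (w3), w3 = 1.
From the singleton clause (w0), w0 = 1.
From the singleton clause (w2), w2 = 1.
Now (w2') is unsatisfied and unit — conflict.
So every satisfying assignment has w1 = False.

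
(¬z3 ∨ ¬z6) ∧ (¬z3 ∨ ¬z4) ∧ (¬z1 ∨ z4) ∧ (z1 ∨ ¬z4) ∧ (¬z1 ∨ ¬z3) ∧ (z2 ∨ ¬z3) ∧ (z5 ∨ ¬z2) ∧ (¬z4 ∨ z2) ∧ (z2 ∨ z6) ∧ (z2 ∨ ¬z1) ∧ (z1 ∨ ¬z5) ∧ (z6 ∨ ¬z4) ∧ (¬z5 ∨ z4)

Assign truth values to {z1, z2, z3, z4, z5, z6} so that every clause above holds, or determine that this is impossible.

Try z3 = False.
Try z1 = True.
(z4) alone gives z4 = True.
(z2) alone gives z2 = True.
(z5) alone gives z5 = True.
(z6) alone gives z6 = True.
Every clause now holds.

z1: True,  z2: True,  z3: False,  z4: True,  z5: True,  z6: True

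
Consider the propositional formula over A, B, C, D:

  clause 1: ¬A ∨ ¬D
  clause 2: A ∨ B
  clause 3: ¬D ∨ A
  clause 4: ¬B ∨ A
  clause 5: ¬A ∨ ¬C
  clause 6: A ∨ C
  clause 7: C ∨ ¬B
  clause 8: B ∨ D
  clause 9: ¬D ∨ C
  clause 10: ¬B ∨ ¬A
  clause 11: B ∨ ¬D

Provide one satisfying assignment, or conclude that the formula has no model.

UNSATISFIABLE

Try A = False.
Unit clause (B) forces B = True.
That conflicts with the unit clause (¬B).
So A must be the other value — set A = True.
Unit clause (¬D) forces D = False.
Unit clause (¬C) forces C = False.
Unit clause (¬B) forces B = False.
That conflicts with the unit clause (B).
Neither A = True nor A = False works.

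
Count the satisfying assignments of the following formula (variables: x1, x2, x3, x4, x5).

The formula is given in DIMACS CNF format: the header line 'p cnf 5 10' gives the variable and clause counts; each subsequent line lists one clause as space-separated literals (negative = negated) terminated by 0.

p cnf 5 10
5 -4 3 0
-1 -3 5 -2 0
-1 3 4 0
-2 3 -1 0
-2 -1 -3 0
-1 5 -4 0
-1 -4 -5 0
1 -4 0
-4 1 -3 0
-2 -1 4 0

There are 2^5 = 32 truth assignments over (x1, x2, x3, x4, x5).
Split on x5. With x5 = True, the clauses containing x5 are satisfied and ¬x5 drops from the rest; 5 of the 2^4 = 16 assignments to the other variables satisfy what remains.
With x5 = False, by the same count on the reduced clause set, 5 assignments work.
Total: 5 + 5 = 10.

10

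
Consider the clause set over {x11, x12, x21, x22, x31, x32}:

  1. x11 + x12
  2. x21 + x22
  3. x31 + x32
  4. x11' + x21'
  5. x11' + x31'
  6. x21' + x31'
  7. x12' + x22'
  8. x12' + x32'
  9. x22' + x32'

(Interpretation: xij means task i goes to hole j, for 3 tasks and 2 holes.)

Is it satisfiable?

Branch on x11: set x11 = 1.
Unit clause (x21') forces x21 = 0.
Unit clause (x22) forces x22 = 1.
Unit clause (x31') forces x31 = 0.
Unit clause (x32) forces x32 = 1.
Now (x32') is unsatisfied and unit — conflict.
Backtrack on x11: now try x11 = 0.
Unit clause (x12) forces x12 = 1.
Unit clause (x22') forces x22 = 0.
Unit clause (x21) forces x21 = 1.
Unit clause (x31') forces x31 = 0.
Unit clause (x32) forces x32 = 1.
Now (x32') is unsatisfied and unit — conflict.
Neither x11 = 1 nor x11 = 0 works.
No assignment satisfies every clause.

No, unsatisfiable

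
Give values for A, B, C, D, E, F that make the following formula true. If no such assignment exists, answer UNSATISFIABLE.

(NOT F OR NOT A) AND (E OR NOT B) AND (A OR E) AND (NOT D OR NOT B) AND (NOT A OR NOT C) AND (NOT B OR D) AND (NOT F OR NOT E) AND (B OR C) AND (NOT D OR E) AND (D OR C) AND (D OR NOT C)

A ↦ false, B ↦ false, C ↦ true, D ↦ true, E ↦ true, F ↦ false

Suppose F = false.
Suppose E = true.
Suppose D = true.
(NOT B) alone gives B = false.
(C) alone gives C = true.
(NOT A) alone gives A = false.
All clauses are satisfied.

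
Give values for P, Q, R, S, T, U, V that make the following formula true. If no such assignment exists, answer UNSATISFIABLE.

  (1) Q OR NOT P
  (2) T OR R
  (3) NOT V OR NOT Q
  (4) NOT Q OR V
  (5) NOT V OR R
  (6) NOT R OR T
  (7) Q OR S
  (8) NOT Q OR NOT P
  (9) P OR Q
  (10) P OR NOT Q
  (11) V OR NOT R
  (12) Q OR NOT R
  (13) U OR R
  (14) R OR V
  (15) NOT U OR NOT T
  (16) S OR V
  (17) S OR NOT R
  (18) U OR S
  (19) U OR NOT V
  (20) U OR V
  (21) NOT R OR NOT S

UNSATISFIABLE

Suppose Q = true.
Unit clause (NOT V) forces V = false.
That conflicts with the unit clause (V).
Undo Q and try Q = false.
Unit clause (NOT P) forces P = false.
That conflicts with the unit clause (P).
Either choice for Q ends in contradiction.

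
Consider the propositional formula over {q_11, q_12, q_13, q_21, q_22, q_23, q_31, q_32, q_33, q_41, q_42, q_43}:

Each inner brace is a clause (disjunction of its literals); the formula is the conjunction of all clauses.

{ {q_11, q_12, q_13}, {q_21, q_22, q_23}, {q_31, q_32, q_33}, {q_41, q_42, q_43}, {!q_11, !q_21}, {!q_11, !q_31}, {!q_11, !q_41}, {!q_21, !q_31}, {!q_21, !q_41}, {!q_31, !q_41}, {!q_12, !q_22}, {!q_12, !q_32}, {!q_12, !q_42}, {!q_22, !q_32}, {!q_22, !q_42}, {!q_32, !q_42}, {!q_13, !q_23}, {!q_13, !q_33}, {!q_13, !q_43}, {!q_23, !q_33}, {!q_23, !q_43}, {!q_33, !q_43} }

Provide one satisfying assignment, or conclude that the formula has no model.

UNSATISFIABLE

Try q_11 = false.
Try q_12 = true.
From the singleton clause (!q_22), q_22 = false.
From the singleton clause (!q_32), q_32 = false.
From the singleton clause (!q_42), q_42 = false.
Try q_21 = true.
From the singleton clause (!q_31), q_31 = false.
From the singleton clause (q_33), q_33 = true.
From the singleton clause (!q_41), q_41 = false.
From the singleton clause (q_43), q_43 = true.
But (!q_43) is also a unit clause — contradiction.
That branch fails; take q_21 = false instead.
From the singleton clause (q_23), q_23 = true.
From the singleton clause (!q_13), q_13 = false.
From the singleton clause (!q_33), q_33 = false.
From the singleton clause (q_31), q_31 = true.
From the singleton clause (!q_41), q_41 = false.
From the singleton clause (q_43), q_43 = true.
But (!q_43) is also a unit clause — contradiction.
Neither q_21 = true nor q_21 = false works.
That branch fails; take q_12 = false instead.
From the singleton clause (q_13), q_13 = true.
From the singleton clause (!q_23), q_23 = false.
From the singleton clause (!q_33), q_33 = false.
From the singleton clause (!q_43), q_43 = false.
Try q_21 = true.
From the singleton clause (!q_31), q_31 = false.
From the singleton clause (q_32), q_32 = true.
From the singleton clause (!q_41), q_41 = false.
From the singleton clause (q_42), q_42 = true.
But (!q_42) is also a unit clause — contradiction.
That branch fails; take q_21 = false instead.
From the singleton clause (q_22), q_22 = true.
From the singleton clause (!q_32), q_32 = false.
From the singleton clause (q_31), q_31 = true.
From the singleton clause (!q_41), q_41 = false.
From the singleton clause (q_42), q_42 = true.
But (!q_42) is also a unit clause — contradiction.
Neither q_21 = true nor q_21 = false works.
Neither q_12 = true nor q_12 = false works.
That branch fails; take q_11 = true instead.
From the singleton clause (!q_21), q_21 = false.
From the singleton clause (!q_31), q_31 = false.
From the singleton clause (!q_41), q_41 = false.
Try q_22 = true.
From the singleton clause (!q_12), q_12 = false.
From the singleton clause (!q_32), q_32 = false.
From the singleton clause (q_33), q_33 = true.
From the singleton clause (!q_42), q_42 = false.
From the singleton clause (q_43), q_43 = true.
But (!q_43) is also a unit clause — contradiction.
That branch fails; take q_22 = false instead.
From the singleton clause (q_23), q_23 = true.
From the singleton clause (!q_13), q_13 = false.
From the singleton clause (!q_33), q_33 = false.
From the singleton clause (q_32), q_32 = true.
From the singleton clause (!q_12), q_12 = false.
From the singleton clause (!q_42), q_42 = false.
From the singleton clause (q_43), q_43 = true.
But (!q_43) is also a unit clause — contradiction.
Neither q_22 = true nor q_22 = false works.
Neither q_11 = true nor q_11 = false works.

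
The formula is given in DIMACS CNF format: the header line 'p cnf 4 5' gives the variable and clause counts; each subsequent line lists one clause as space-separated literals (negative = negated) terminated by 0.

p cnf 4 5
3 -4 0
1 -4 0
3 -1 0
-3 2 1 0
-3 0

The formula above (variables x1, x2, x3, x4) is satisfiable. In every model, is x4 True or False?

False

Suppose x4 = True.
Unit clause (x3) forces x3 = True.
That conflicts with the unit clause (¬x3).
So every satisfying assignment has x4 = False.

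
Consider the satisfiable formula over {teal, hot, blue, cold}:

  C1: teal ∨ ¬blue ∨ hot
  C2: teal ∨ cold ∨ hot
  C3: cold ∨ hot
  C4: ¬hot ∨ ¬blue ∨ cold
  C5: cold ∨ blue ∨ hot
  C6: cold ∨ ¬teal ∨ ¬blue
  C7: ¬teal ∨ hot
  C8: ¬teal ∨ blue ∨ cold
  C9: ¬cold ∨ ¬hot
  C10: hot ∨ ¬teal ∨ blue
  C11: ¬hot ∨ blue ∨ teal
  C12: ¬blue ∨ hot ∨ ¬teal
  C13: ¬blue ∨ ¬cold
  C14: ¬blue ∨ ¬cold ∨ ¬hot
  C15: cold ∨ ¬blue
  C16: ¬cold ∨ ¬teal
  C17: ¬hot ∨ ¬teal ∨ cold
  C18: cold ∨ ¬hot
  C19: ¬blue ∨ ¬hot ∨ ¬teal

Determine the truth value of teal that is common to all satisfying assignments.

False

Suppose teal = True.
Unit clause (hot) forces hot = True.
Unit clause (¬cold) forces cold = False.
That conflicts with the unit clause (cold).
So every satisfying assignment has teal = False.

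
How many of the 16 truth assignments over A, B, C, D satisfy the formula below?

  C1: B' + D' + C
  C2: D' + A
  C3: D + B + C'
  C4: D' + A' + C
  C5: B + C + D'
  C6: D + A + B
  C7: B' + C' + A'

There are 2^4 = 16 truth assignments over (A, B, C, D).
Check each against the 7 clauses (columns in the order A, B, C, D):
  F F F F  ✗ fails (D + A + B)
  F F F T  ✗ fails (D' + A)
  F F T F  ✗ fails (D + B + C')
  F F T T  ✗ fails (D' + A)
  F T F F  ✓ satisfies all
  F T F T  ✗ fails (B' + D' + C)
  F T T F  ✓ satisfies all
  F T T T  ✗ fails (D' + A)
  T F F F  ✓ satisfies all
  T F F T  ✗ fails (D' + A' + C)
  T F T F  ✗ fails (D + B + C')
  T F T T  ✓ satisfies all
  T T F F  ✓ satisfies all
  T T F T  ✗ fails (B' + D' + C)
  T T T F  ✗ fails (B' + C' + A')
  T T T T  ✗ fails (B' + C' + A')
5 of the 16 rows are models.

5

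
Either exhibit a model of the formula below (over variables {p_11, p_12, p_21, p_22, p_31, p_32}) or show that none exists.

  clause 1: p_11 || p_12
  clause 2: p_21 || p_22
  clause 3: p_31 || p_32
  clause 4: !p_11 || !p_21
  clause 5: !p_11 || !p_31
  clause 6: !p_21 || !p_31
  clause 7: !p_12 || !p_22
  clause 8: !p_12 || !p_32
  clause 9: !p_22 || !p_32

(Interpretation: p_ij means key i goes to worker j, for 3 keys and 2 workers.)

UNSATISFIABLE

Suppose p_11 = true.
Unit clause (!p_21) forces p_21 = false.
Unit clause (p_22) forces p_22 = true.
Unit clause (!p_31) forces p_31 = false.
Unit clause (p_32) forces p_32 = true.
But (!p_32) is also a unit clause — contradiction.
That branch fails; take p_11 = false instead.
Unit clause (p_12) forces p_12 = true.
Unit clause (!p_22) forces p_22 = false.
Unit clause (p_21) forces p_21 = true.
Unit clause (!p_31) forces p_31 = false.
Unit clause (p_32) forces p_32 = true.
But (!p_32) is also a unit clause — contradiction.
Either choice for p_11 ends in contradiction.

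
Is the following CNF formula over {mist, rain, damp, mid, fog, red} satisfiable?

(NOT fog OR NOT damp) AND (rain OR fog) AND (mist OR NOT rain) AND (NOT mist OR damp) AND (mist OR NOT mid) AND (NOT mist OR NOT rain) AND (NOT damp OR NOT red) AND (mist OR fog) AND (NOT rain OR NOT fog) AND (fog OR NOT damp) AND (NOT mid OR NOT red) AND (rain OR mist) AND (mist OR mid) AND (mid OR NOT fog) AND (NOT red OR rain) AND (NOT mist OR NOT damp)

Case fog = false:
The clause (rain) is unit, so rain = true.
The clause (mist) is unit, so mist = true.
Now (NOT mist) is unsatisfied and unit — conflict.
Undo fog and try fog = true.
The clause (NOT damp) is unit, so damp = false.
The clause (NOT mist) is unit, so mist = false.
The clause (NOT rain) is unit, so rain = false.
Now (rain) is unsatisfied and unit — conflict.
Neither fog = true nor fog = false works.
No assignment satisfies every clause.

Unsatisfiable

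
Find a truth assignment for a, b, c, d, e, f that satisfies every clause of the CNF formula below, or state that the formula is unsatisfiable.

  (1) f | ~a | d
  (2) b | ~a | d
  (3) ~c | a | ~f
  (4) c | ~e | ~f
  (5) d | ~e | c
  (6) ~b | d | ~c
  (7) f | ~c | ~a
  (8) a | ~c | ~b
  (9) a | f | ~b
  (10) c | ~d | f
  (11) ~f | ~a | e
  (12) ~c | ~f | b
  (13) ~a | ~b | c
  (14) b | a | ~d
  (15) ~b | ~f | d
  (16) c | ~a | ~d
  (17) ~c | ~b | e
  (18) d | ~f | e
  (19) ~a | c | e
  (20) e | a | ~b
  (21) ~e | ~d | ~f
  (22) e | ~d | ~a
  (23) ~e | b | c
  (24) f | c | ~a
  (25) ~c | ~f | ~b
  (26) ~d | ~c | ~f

a: 0; b: 0; c: 1; d: 0; e: 1; f: 0

Try f = 0.
Try a = 0.
The clause (~b) is unit, so b = 0.
The clause (~d) is unit, so d = 0.
Try e = 1.
The clause (c) is unit, so c = 1.
Every clause now holds.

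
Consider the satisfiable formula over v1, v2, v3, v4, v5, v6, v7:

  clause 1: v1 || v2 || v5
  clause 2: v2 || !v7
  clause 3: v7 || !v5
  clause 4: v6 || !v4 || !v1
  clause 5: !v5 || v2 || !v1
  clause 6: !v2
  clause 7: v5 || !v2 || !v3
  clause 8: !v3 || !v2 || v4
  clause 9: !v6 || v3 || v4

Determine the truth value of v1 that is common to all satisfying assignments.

Suppose v1 = false.
Unit clause (!v2) forces v2 = false.
Unit clause (v5) forces v5 = true.
Unit clause (!v7) forces v7 = false.
Now (v7) is unsatisfied and unit — conflict.
So every satisfying assignment has v1 = True.

True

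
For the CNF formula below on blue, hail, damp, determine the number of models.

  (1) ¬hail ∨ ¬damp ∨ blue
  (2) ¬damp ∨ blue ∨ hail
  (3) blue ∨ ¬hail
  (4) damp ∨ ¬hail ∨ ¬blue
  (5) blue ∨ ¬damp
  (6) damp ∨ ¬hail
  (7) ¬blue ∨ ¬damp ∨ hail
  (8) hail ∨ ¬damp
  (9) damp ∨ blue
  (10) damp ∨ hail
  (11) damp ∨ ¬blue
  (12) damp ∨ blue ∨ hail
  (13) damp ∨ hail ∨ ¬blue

There are 2^3 = 8 truth assignments over (blue, hail, damp).
Check each against the 13 clauses (columns in the order blue, hail, damp):
  F F F  ✗ fails (damp ∨ blue)
  F F T  ✗ fails (¬damp ∨ blue ∨ hail)
  F T F  ✗ fails (blue ∨ ¬hail)
  F T T  ✗ fails (¬hail ∨ ¬damp ∨ blue)
  T F F  ✗ fails (damp ∨ hail)
  T F T  ✗ fails (¬blue ∨ ¬damp ∨ hail)
  T T F  ✗ fails (damp ∨ ¬hail ∨ ¬blue)
  T T T  ✓ satisfies all
1 of the 8 rows is a model.

1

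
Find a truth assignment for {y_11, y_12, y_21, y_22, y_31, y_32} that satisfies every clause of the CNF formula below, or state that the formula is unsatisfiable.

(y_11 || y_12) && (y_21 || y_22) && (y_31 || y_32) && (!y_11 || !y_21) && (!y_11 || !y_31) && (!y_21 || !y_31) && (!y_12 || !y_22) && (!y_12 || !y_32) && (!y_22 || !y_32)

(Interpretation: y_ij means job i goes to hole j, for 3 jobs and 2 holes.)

Case y_11 = true:
Unit clause (!y_21) forces y_21 = false.
Unit clause (y_22) forces y_22 = true.
Unit clause (!y_31) forces y_31 = false.
Unit clause (y_32) forces y_32 = true.
Now (!y_32) is unsatisfied and unit — conflict.
Backtrack on y_11: now try y_11 = false.
Unit clause (y_12) forces y_12 = true.
Unit clause (!y_22) forces y_22 = false.
Unit clause (y_21) forces y_21 = true.
Unit clause (!y_31) forces y_31 = false.
Unit clause (y_32) forces y_32 = true.
Now (!y_32) is unsatisfied and unit — conflict.
Either choice for y_11 ends in contradiction.

UNSATISFIABLE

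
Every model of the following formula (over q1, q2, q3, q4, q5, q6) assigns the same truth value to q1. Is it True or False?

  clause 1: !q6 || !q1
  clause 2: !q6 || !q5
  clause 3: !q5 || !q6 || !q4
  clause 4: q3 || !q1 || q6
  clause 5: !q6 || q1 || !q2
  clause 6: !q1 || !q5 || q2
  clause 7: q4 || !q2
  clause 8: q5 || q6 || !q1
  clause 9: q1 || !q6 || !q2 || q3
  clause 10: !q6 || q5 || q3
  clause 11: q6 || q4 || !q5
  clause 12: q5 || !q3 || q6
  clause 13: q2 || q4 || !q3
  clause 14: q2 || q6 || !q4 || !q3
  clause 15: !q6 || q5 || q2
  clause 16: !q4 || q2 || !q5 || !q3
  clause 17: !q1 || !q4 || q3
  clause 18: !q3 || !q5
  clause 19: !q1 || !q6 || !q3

False

Suppose q1 = true.
Unit clause (!q6) forces q6 = false.
Unit clause (q3) forces q3 = true.
Unit clause (q5) forces q5 = true.
That conflicts with the unit clause (!q5).
So every satisfying assignment has q1 = False.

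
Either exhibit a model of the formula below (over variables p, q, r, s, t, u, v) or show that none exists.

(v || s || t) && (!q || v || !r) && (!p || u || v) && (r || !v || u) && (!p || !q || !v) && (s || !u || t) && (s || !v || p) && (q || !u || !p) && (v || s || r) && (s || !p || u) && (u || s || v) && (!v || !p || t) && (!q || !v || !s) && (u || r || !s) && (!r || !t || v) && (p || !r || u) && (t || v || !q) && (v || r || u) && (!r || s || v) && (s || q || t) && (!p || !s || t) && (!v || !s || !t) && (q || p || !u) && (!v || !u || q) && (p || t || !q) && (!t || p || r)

p=true,  q=true,  r=false,  s=true,  t=true,  u=true,  v=false

Suppose v = false.
Suppose s = true.
Suppose q = true.
The clause (!r) is unit, so r = false.
The clause (u) is unit, so u = true.
The clause (t) is unit, so t = true.
The clause (p) is unit, so p = true.
Every clause now holds.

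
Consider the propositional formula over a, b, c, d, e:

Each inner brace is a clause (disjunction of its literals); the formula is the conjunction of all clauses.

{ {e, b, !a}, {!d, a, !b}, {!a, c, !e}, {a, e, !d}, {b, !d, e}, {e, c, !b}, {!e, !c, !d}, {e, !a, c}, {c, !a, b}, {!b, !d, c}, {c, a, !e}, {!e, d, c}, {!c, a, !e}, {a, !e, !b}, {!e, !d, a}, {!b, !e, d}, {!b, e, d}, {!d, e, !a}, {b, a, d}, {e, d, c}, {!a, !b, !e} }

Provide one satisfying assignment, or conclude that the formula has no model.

Case e = true:
Case a = true:
From the singleton clause (c), c = true.
From the singleton clause (!d), d = false.
From the singleton clause (!b), b = false.
All clauses are satisfied.

a=true, b=false, c=true, d=false, e=true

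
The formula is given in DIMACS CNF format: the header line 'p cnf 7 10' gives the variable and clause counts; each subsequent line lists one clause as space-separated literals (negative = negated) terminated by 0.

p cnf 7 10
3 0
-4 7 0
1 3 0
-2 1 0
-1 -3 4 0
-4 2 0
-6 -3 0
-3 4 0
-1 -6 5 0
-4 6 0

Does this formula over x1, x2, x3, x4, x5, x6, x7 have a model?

No, unsatisfiable

Unit clause (x3) forces x3 = True.
Unit clause (¬x6) forces x6 = False.
Unit clause (x4) forces x4 = True.
That conflicts with the unit clause (¬x4).
No assignment satisfies every clause.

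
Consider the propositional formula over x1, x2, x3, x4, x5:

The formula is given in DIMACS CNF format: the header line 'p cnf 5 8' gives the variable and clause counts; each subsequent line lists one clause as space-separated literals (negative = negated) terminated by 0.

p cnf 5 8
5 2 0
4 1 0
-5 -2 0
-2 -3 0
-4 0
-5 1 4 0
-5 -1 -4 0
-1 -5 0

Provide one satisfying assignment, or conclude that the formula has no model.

x1=True,  x2=True,  x3=False,  x4=False,  x5=False

(¬x4) alone gives x4 = False.
(x1) alone gives x1 = True.
(¬x5) alone gives x5 = False.
(x2) alone gives x2 = True.
(¬x3) alone gives x3 = False.
This assignment satisfies each clause.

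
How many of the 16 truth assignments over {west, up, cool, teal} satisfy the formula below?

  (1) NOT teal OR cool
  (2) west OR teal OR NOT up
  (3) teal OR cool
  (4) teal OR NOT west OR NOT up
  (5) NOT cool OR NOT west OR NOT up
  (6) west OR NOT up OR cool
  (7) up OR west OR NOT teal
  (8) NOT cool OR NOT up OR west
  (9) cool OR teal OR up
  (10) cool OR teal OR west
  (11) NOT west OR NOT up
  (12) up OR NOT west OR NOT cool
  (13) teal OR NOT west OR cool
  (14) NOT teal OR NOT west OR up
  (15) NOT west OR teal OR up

1

There are 2^4 = 16 truth assignments over (west, up, cool, teal).
Split on teal. With teal = true, the clauses containing teal are satisfied and NOT teal drops from the rest; 0 of the 2^3 = 8 assignments to the other variables satisfy what remains.
With teal = false, by the same count on the reduced clause set, 1 assignment works.
(One model: west=F, up=F, cool=T, teal=F.)
Total: 0 + 1 = 1.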